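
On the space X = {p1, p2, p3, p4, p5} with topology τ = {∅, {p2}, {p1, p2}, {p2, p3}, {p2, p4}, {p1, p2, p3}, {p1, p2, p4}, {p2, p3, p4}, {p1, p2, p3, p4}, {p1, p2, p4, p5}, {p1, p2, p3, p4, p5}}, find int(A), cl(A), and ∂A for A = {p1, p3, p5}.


int(A) = ∅, cl(A) = {p1, p3, p5}, ∂A = {p1, p3, p5}.

Closed sets in (X, τ) are complements of opens:
  closed(X, τ) = {∅, {p3}, {p5}, {p1, p5}, {p3, p5}, {p4, p5}, {p1, p3, p5}, {p1, p4, p5}, {p3, p4, p5}, {p1, p3, p4, p5}, {p1, p2, p3, p4, p5}}.
int(A) = ⋃ {U ∈ τ : U ⊆ A}. Opens contained in A: ∅.
Taking the union of these: int(A) = ∅.
cl(A) = ⋂ {C closed : A ⊆ C}. Closed sets containing A: {p1, p3, p5}, {p1, p3, p4, p5}, {p1, p2, p3, p4, p5}.
Intersecting these: cl(A) = {p1, p3, p5}.
∂A = cl(A) ∖ int(A) = {p1, p3, p5} ∖ ∅ = {p1, p3, p5}.


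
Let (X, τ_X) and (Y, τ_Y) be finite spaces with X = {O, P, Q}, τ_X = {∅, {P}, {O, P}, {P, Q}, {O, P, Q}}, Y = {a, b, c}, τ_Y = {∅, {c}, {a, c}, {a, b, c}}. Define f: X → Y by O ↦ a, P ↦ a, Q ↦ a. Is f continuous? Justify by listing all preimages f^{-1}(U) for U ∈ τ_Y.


f IS continuous.

Compute f^{-1}(U) for each U ∈ τ_Y:
  U = ∅: f^{-1}(U) = ∅ ∈ τ_X ✓.
  U = {c}: f^{-1}(U) = ∅ ∈ τ_X ✓.
  U = {a, c}: f^{-1}(U) = {O, P, Q} ∈ τ_X ✓.
  U = {a, b, c}: f^{-1}(U) = {O, P, Q} ∈ τ_X ✓.
Every preimage lies in τ_X, so f IS continuous.


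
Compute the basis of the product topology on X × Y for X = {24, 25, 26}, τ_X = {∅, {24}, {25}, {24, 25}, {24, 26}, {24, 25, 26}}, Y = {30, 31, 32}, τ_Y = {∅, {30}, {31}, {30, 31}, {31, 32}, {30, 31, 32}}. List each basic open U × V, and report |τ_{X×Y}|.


Basis B = {∅ × ∅, {24} × {30}, {24} × {31}, {25} × {30}, {25} × {31}, {24} × {30, 31}, {24, 25} × {30}, {24, 26} × {30}, {24} × {31, 32}, {24, 25} × {31}, {24, 26} × {31}, {25} × {30, 31}, {25} × {31, 32}, {24} × {30, 31, 32}, {24, 25, 26} × {30}, {24, 25, 26} × {31}, {25} × {30, 31, 32}, {24, 25} × {30, 31}, {24, 26} × {30, 31}, {24, 25} × {31, 32}, {24, 26} × {31, 32}, {24, 25} × {30, 31, 32}, {24, 26} × {30, 31, 32}, {24, 25, 26} × {30, 31}, {24, 25, 26} × {31, 32}, {24, 25, 26} × {30, 31, 32}}; |τ_{X×Y}| = 108.

Enumerate products U × V with U ∈ τ_X, V ∈ τ_Y (deduplicated):
  ∅ × ∅ = {} (∅)
  {24} × {30} = {(24,30)}
  {24} × {31} = {(24,31)}
  {25} × {30} = {(25,30)}
  {25} × {31} = {(25,31)}
  {24} × {30, 31} = {(24,30), (24,31)}
  {24, 25} × {30} = {(24,30), (25,30)}
  {24, 26} × {30} = {(24,30), (26,30)}
  {24} × {31, 32} = {(24,31), (24,32)}
  {24, 25} × {31} = {(24,31), (25,31)}
  {24, 26} × {31} = {(24,31), (26,31)}
  {25} × {30, 31} = {(25,30), (25,31)}
  {25} × {31, 32} = {(25,31), (25,32)}
  {24} × {30, 31, 32} = {(24,30), (24,31), (24,32)}
  {24, 25, 26} × {30} = {(24,30), (25,30), (26,30)}
  {24, 25, 26} × {31} = {(24,31), (25,31), (26,31)}
  {25} × {30, 31, 32} = {(25,30), (25,31), (25,32)}
  {24, 25} × {30, 31} = {(24,30), (24,31), (25,30), (25,31)}
  {24, 26} × {30, 31} = {(24,30), (24,31), (26,30), (26,31)}
  {24, 25} × {31, 32} = {(24,31), (24,32), (25,31), (25,32)}
  {24, 26} × {31, 32} = {(24,31), (24,32), (26,31), (26,32)}
  {24, 25} × {30, 31, 32} = {(24,30), (24,31), (24,32), (25,30), (25,31), (25,32)}
  {24, 26} × {30, 31, 32} = {(24,30), (24,31), (24,32), (26,30), (26,31), (26,32)}
  {24, 25, 26} × {30, 31} = {(24,30), (24,31), (25,30), (25,31), (26,30), (26,31)}
  {24, 25, 26} × {31, 32} = {(24,31), (24,32), (25,31), (25,32), (26,31), (26,32)}
  {24, 25, 26} × {30, 31, 32} = {(24,30), (24,31), (24,32), (25,30), (25,31), (25,32), (26,30), (26,31), (26,32)}
These 26 distinct sets form the basis B.
Close under arbitrary unions to get τ_{X×Y}; counting gives |τ_{X×Y}| = 108.


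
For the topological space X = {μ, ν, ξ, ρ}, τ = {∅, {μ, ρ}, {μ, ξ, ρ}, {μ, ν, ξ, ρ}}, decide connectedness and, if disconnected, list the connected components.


(X, τ) is connected.

Find clopen sets (U ∈ τ with X ∖ U ∈ τ):
  U = ∅, X ∖ U = {μ, ν, ξ, ρ} — both open, so U is clopen.
  U = {μ, ν, ξ, ρ}, X ∖ U = ∅ — both open, so U is clopen.
Only trivial clopens (∅ and X) exist, so (X, τ) is connected.
Compute connected components by grouping points that agree on all clopens:
  component: {μ, ν, ξ, ρ}


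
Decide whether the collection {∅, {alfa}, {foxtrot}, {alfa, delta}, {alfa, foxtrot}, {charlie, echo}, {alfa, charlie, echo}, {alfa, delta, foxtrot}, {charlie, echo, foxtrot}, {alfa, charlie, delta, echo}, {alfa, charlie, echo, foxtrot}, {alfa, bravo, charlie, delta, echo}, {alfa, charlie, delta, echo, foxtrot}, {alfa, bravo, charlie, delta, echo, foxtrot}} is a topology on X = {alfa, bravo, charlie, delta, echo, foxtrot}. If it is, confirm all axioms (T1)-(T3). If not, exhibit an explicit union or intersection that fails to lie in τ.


τ IS a topology on X.

Axiom (T1): ∅ ∈ τ? Yes; X ∈ τ? Yes.
Axiom (T2/T3): check pairwise unions and intersections of members of τ.
All pairwise intersections and unions checked — each lies in τ. Therefore τ satisfies (T1), (T2), (T3): it IS a topology on X.


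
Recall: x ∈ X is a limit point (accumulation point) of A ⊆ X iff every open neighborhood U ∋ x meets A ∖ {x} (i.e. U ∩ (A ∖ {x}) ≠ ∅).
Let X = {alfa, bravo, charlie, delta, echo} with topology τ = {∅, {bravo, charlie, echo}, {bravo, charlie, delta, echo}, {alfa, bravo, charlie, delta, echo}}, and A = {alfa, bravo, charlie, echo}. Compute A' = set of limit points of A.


A' = {alfa, bravo, charlie, delta, echo}

For each x ∈ X, list the open sets U ∈ τ with x ∈ U, then check whether U ∩ (A ∖ {x}) ≠ ∅ for every such U.
  x = alfa: opens ∋ x are {alfa, bravo, charlie, delta, echo}; each meets A ∖ {alfa}, so x IS a limit point.
  x = bravo: opens ∋ x are {bravo, charlie, echo}, {bravo, charlie, delta, echo}, {alfa, bravo, charlie, delta, echo}; each meets A ∖ {bravo}, so x IS a limit point.
  x = charlie: opens ∋ x are {bravo, charlie, echo}, {bravo, charlie, delta, echo}, {alfa, bravo, charlie, delta, echo}; each meets A ∖ {charlie}, so x IS a limit point.
  x = delta: opens ∋ x are {bravo, charlie, delta, echo}, {alfa, bravo, charlie, delta, echo}; each meets A ∖ {delta}, so x IS a limit point.
  x = echo: opens ∋ x are {bravo, charlie, echo}, {bravo, charlie, delta, echo}, {alfa, bravo, charlie, delta, echo}; each meets A ∖ {echo}, so x IS a limit point.
Collecting: A' = {alfa, bravo, charlie, delta, echo}.


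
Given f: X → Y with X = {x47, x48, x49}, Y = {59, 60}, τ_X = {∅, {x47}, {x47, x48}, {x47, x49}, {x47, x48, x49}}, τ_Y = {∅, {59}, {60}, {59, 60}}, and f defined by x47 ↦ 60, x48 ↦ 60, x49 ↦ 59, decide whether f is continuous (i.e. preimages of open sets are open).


f is NOT continuous.

Compute f^{-1}(U) for each U ∈ τ_Y:
  U = ∅: f^{-1}(U) = ∅ ∈ τ_X ✓.
  U = {59}: f^{-1}(U) = {x49} ∉ τ_X ✗.
  U = {60}: f^{-1}(U) = {x47, x48} ∈ τ_X ✓.
  U = {59, 60}: f^{-1}(U) = {x47, x48, x49} ∈ τ_X ✓.
Found U = {59} with f^{-1}(U) = {x49} not in τ_X. Therefore f is NOT continuous.


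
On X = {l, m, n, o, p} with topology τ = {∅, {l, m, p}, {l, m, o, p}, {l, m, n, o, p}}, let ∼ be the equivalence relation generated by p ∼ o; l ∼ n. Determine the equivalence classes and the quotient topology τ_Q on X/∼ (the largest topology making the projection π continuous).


X/∼ = {[l=n], [m], [o=p]}; |τ_Q| = 2.

Equivalence classes: [l=n], [m], [o=p].
Quotient map π: X → X/∼ sends l ↦ [l=n], m ↦ [m], n ↦ [l=n], o ↦ [o=p], p ↦ [o=p].
For each subset V ⊆ X/∼, compute π^{-1}(V) ⊆ X and check whether π^{-1}(V) ∈ τ. V is open in τ_Q iff π^{-1}(V) ∈ τ.
  V = {}: π^{-1}(V) = ∅ ∈ τ ✓.
  V = {[l=n]}: π^{-1}(V) = {l, n} ∉ τ ✗.
  V = {[m]}: π^{-1}(V) = {m} ∉ τ ✗.
  V = {[l=n], [m]}: π^{-1}(V) = {l, m, n} ∉ τ ✗.
  V = {[o=p]}: π^{-1}(V) = {o, p} ∉ τ ✗.
  V = {[l=n], [o=p]}: π^{-1}(V) = {l, n, o, p} ∉ τ ✗.
  V = {[m], [o=p]}: π^{-1}(V) = {m, o, p} ∉ τ ✗.
  V = {[l=n], [m], [o=p]}: π^{-1}(V) = {l, m, n, o, p} ∈ τ ✓.
Open sets in the quotient: τ_Q = {{}, {[l=n], [m], [o=p]}} (2 elements).


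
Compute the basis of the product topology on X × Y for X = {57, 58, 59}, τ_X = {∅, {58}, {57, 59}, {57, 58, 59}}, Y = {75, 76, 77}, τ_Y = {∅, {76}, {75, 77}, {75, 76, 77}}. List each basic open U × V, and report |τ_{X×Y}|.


Basis B = {∅ × ∅, {58} × {76}, {57, 59} × {76}, {58} × {75, 77}, {57, 58, 59} × {76}, {58} × {75, 76, 77}, {57, 59} × {75, 77}, {57, 59} × {75, 76, 77}, {57, 58, 59} × {75, 77}, {57, 58, 59} × {75, 76, 77}}; |τ_{X×Y}| = 16.

Enumerate products U × V with U ∈ τ_X, V ∈ τ_Y (deduplicated):
  ∅ × ∅ = {} (∅)
  {58} × {76} = {(58,76)}
  {57, 59} × {76} = {(57,76), (59,76)}
  {58} × {75, 77} = {(58,75), (58,77)}
  {57, 58, 59} × {76} = {(57,76), (58,76), (59,76)}
  {58} × {75, 76, 77} = {(58,75), (58,76), (58,77)}
  {57, 59} × {75, 77} = {(57,75), (57,77), (59,75), (59,77)}
  {57, 59} × {75, 76, 77} = {(57,75), (57,76), (57,77), (59,75), (59,76), (59,77)}
  {57, 58, 59} × {75, 77} = {(57,75), (57,77), (58,75), (58,77), (59,75), (59,77)}
  {57, 58, 59} × {75, 76, 77} = {(57,75), (57,76), (57,77), (58,75), (58,76), (58,77), (59,75), (59,76), (59,77)}
These 10 distinct sets form the basis B.
Close under arbitrary unions to get τ_{X×Y}; counting gives |τ_{X×Y}| = 16.


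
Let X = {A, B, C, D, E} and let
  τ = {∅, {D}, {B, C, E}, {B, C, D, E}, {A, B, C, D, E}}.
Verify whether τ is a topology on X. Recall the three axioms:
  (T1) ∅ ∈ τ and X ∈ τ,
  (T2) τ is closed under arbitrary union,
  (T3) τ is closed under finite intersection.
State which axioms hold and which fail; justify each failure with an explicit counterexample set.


τ IS a topology on X.

Axiom (T1): ∅ ∈ τ? Yes; X ∈ τ? Yes.
Axiom (T2/T3): check pairwise unions and intersections of members of τ.
All pairwise intersections and unions checked — each lies in τ. Therefore τ satisfies (T1), (T2), (T3): it IS a topology on X.


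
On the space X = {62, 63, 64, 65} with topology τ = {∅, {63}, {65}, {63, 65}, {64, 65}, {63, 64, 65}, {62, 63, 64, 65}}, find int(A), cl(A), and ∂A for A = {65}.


int(A) = {65}, cl(A) = {62, 64, 65}, ∂A = {62, 64}.

Closed sets in (X, τ) are complements of opens:
  closed(X, τ) = {∅, {62}, {62, 63}, {62, 64}, {62, 63, 64}, {62, 64, 65}, {62, 63, 64, 65}}.
int(A) = ⋃ {U ∈ τ : U ⊆ A}. Opens contained in A: ∅, {65}.
Taking the union of these: int(A) = {65}.
cl(A) = ⋂ {C closed : A ⊆ C}. Closed sets containing A: {62, 64, 65}, {62, 63, 64, 65}.
Intersecting these: cl(A) = {62, 64, 65}.
∂A = cl(A) ∖ int(A) = {62, 64, 65} ∖ {65} = {62, 64}.


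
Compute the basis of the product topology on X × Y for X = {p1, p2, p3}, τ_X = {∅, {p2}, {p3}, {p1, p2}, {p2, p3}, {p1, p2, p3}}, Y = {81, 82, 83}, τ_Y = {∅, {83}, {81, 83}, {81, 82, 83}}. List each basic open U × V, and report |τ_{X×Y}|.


Basis B = {∅ × ∅, {p2} × {83}, {p3} × {83}, {p1, p2} × {83}, {p2} × {81, 83}, {p2, p3} × {83}, {p3} × {81, 83}, {p1, p2, p3} × {83}, {p2} × {81, 82, 83}, {p3} × {81, 82, 83}, {p1, p2} × {81, 83}, {p2, p3} × {81, 83}, {p1, p2} × {81, 82, 83}, {p1, p2, p3} × {81, 83}, {p2, p3} × {81, 82, 83}, {p1, p2, p3} × {81, 82, 83}}; |τ_{X×Y}| = 40.

Enumerate products U × V with U ∈ τ_X, V ∈ τ_Y (deduplicated):
  ∅ × ∅ = {} (∅)
  {p2} × {83} = {(p2,83)}
  {p3} × {83} = {(p3,83)}
  {p1, p2} × {83} = {(p1,83), (p2,83)}
  {p2} × {81, 83} = {(p2,81), (p2,83)}
  {p2, p3} × {83} = {(p2,83), (p3,83)}
  {p3} × {81, 83} = {(p3,81), (p3,83)}
  {p1, p2, p3} × {83} = {(p1,83), (p2,83), (p3,83)}
  {p2} × {81, 82, 83} = {(p2,81), (p2,82), (p2,83)}
  {p3} × {81, 82, 83} = {(p3,81), (p3,82), (p3,83)}
  {p1, p2} × {81, 83} = {(p1,81), (p1,83), (p2,81), (p2,83)}
  {p2, p3} × {81, 83} = {(p2,81), (p2,83), (p3,81), (p3,83)}
  {p1, p2} × {81, 82, 83} = {(p1,81), (p1,82), (p1,83), (p2,81), (p2,82), (p2,83)}
  {p1, p2, p3} × {81, 83} = {(p1,81), (p1,83), (p2,81), (p2,83), (p3,81), (p3,83)}
  {p2, p3} × {81, 82, 83} = {(p2,81), (p2,82), (p2,83), (p3,81), (p3,82), (p3,83)}
  {p1, p2, p3} × {81, 82, 83} = {(p1,81), (p1,82), (p1,83), (p2,81), (p2,82), (p2,83), (p3,81), (p3,82), (p3,83)}
These 16 distinct sets form the basis B.
Close under arbitrary unions to get τ_{X×Y}; counting gives |τ_{X×Y}| = 40.


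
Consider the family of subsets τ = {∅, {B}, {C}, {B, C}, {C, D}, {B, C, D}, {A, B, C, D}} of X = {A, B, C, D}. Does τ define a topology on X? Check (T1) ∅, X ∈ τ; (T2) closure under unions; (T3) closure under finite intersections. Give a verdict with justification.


τ IS a topology on X.

Axiom (T1): ∅ ∈ τ? Yes; X ∈ τ? Yes.
Axiom (T2/T3): check pairwise unions and intersections of members of τ.
All pairwise intersections and unions checked — each lies in τ. Therefore τ satisfies (T1), (T2), (T3): it IS a topology on X.


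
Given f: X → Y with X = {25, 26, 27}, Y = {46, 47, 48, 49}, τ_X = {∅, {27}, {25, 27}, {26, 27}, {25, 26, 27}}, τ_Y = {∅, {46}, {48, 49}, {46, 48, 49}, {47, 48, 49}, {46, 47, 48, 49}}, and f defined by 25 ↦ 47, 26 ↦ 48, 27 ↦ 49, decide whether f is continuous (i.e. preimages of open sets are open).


f IS continuous.

Compute f^{-1}(U) for each U ∈ τ_Y:
  U = ∅: f^{-1}(U) = ∅ ∈ τ_X ✓.
  U = {46}: f^{-1}(U) = ∅ ∈ τ_X ✓.
  U = {48, 49}: f^{-1}(U) = {26, 27} ∈ τ_X ✓.
  U = {46, 48, 49}: f^{-1}(U) = {26, 27} ∈ τ_X ✓.
  U = {47, 48, 49}: f^{-1}(U) = {25, 26, 27} ∈ τ_X ✓.
  U = {46, 47, 48, 49}: f^{-1}(U) = {25, 26, 27} ∈ τ_X ✓.
Every preimage lies in τ_X, so f IS continuous.


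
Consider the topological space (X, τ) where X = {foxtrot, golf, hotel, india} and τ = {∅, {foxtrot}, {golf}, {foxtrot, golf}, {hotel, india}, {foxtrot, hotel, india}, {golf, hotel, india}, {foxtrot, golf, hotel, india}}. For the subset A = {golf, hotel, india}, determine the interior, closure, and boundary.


int(A) = {golf, hotel, india}, cl(A) = {golf, hotel, india}, ∂A = ∅.

Closed sets in (X, τ) are complements of opens:
  closed(X, τ) = {∅, {foxtrot}, {golf}, {foxtrot, golf}, {hotel, india}, {foxtrot, hotel, india}, {golf, hotel, india}, {foxtrot, golf, hotel, india}}.
int(A) = ⋃ {U ∈ τ : U ⊆ A}. Opens contained in A: ∅, {golf}, {hotel, india}, {golf, hotel, india}.
Taking the union of these: int(A) = {golf, hotel, india}.
cl(A) = ⋂ {C closed : A ⊆ C}. Closed sets containing A: {golf, hotel, india}, {foxtrot, golf, hotel, india}.
Intersecting these: cl(A) = {golf, hotel, india}.
∂A = cl(A) ∖ int(A) = {golf, hotel, india} ∖ {golf, hotel, india} = ∅.


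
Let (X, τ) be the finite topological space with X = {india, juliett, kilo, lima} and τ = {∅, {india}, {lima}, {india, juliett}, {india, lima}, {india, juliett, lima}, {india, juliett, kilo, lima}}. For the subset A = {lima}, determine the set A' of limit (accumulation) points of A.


A' = {kilo}

For each x ∈ X, list the open sets U ∈ τ with x ∈ U, then check whether U ∩ (A ∖ {x}) ≠ ∅ for every such U.
  x = india: open {india} ∋ x has {india} ∩ (A ∖ {india}) = ∅, so x is NOT a limit point.
  x = juliett: open {india, juliett} ∋ x has {india, juliett} ∩ (A ∖ {juliett}) = ∅, so x is NOT a limit point.
  x = kilo: opens ∋ x are {india, juliett, kilo, lima}; each meets A ∖ {kilo}, so x IS a limit point.
  x = lima: open {lima} ∋ x has {lima} ∩ (A ∖ {lima}) = ∅, so x is NOT a limit point.
Collecting: A' = {kilo}.


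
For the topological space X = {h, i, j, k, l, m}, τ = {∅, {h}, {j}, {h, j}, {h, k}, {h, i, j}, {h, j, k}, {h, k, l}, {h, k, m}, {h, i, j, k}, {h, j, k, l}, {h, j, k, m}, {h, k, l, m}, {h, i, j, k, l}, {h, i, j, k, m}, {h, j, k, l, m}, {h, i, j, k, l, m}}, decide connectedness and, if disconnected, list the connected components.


(X, τ) is connected.

Find clopen sets (U ∈ τ with X ∖ U ∈ τ):
  U = ∅, X ∖ U = {h, i, j, k, l, m} — both open, so U is clopen.
  U = {h, i, j, k, l, m}, X ∖ U = ∅ — both open, so U is clopen.
Only trivial clopens (∅ and X) exist, so (X, τ) is connected.
Compute connected components by grouping points that agree on all clopens:
  component: {h, i, j, k, l, m}


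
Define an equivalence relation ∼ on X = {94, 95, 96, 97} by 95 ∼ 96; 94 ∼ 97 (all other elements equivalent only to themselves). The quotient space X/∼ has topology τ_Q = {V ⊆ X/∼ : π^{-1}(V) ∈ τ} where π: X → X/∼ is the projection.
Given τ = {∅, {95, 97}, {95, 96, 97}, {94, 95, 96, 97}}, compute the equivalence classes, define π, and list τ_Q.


X/∼ = {[94=97], [95=96]}; |τ_Q| = 2.

Equivalence classes: [94=97], [95=96].
Quotient map π: X → X/∼ sends 94 ↦ [94=97], 95 ↦ [95=96], 96 ↦ [95=96], 97 ↦ [94=97].
For each subset V ⊆ X/∼, compute π^{-1}(V) ⊆ X and check whether π^{-1}(V) ∈ τ. V is open in τ_Q iff π^{-1}(V) ∈ τ.
  V = {}: π^{-1}(V) = ∅ ∈ τ ✓.
  V = {[94=97]}: π^{-1}(V) = {94, 97} ∉ τ ✗.
  V = {[95=96]}: π^{-1}(V) = {95, 96} ∉ τ ✗.
  V = {[94=97], [95=96]}: π^{-1}(V) = {94, 95, 96, 97} ∈ τ ✓.
Open sets in the quotient: τ_Q = {{}, {[94=97], [95=96]}} (2 elements).


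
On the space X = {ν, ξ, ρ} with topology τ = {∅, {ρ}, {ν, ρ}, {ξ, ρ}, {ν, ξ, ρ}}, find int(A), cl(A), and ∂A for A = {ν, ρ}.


int(A) = {ν, ρ}, cl(A) = {ν, ξ, ρ}, ∂A = {ξ}.

Closed sets in (X, τ) are complements of opens:
  closed(X, τ) = {∅, {ν}, {ξ}, {ν, ξ}, {ν, ξ, ρ}}.
int(A) = ⋃ {U ∈ τ : U ⊆ A}. Opens contained in A: ∅, {ρ}, {ν, ρ}.
Taking the union of these: int(A) = {ν, ρ}.
cl(A) = ⋂ {C closed : A ⊆ C}. Closed sets containing A: {ν, ξ, ρ}.
Intersecting these: cl(A) = {ν, ξ, ρ}.
∂A = cl(A) ∖ int(A) = {ν, ξ, ρ} ∖ {ν, ρ} = {ξ}.


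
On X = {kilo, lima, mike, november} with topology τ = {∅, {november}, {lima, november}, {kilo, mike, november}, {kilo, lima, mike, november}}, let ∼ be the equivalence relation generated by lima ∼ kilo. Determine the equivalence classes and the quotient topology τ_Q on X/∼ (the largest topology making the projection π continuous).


X/∼ = {[kilo=lima], [mike], [november]}; |τ_Q| = 3.

Equivalence classes: [kilo=lima], [mike], [november].
Quotient map π: X → X/∼ sends kilo ↦ [kilo=lima], lima ↦ [kilo=lima], mike ↦ [mike], november ↦ [november].
For each subset V ⊆ X/∼, compute π^{-1}(V) ⊆ X and check whether π^{-1}(V) ∈ τ. V is open in τ_Q iff π^{-1}(V) ∈ τ.
  V = {}: π^{-1}(V) = ∅ ∈ τ ✓.
  V = {[kilo=lima]}: π^{-1}(V) = {kilo, lima} ∉ τ ✗.
  V = {[mike]}: π^{-1}(V) = {mike} ∉ τ ✗.
  V = {[kilo=lima], [mike]}: π^{-1}(V) = {kilo, lima, mike} ∉ τ ✗.
  V = {[november]}: π^{-1}(V) = {november} ∈ τ ✓.
  V = {[kilo=lima], [november]}: π^{-1}(V) = {kilo, lima, november} ∉ τ ✗.
  V = {[mike], [november]}: π^{-1}(V) = {mike, november} ∉ τ ✗.
  V = {[kilo=lima], [mike], [november]}: π^{-1}(V) = {kilo, lima, mike, november} ∈ τ ✓.
Open sets in the quotient: τ_Q = {{}, {[november]}, {[kilo=lima], [mike], [november]}} (3 elements).


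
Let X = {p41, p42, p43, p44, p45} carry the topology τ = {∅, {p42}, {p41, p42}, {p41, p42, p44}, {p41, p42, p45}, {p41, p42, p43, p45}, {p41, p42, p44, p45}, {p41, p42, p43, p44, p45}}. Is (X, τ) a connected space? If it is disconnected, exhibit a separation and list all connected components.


(X, τ) is connected.

Find clopen sets (U ∈ τ with X ∖ U ∈ τ):
  U = ∅, X ∖ U = {p41, p42, p43, p44, p45} — both open, so U is clopen.
  U = {p41, p42, p43, p44, p45}, X ∖ U = ∅ — both open, so U is clopen.
Only trivial clopens (∅ and X) exist, so (X, τ) is connected.
Compute connected components by grouping points that agree on all clopens:
  component: {p41, p42, p43, p44, p45}


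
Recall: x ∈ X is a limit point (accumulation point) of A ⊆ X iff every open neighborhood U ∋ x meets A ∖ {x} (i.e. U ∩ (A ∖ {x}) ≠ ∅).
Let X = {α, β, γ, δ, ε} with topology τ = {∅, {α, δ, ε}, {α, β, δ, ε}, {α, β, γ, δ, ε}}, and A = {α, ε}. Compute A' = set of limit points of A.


A' = {α, β, γ, δ, ε}

For each x ∈ X, list the open sets U ∈ τ with x ∈ U, then check whether U ∩ (A ∖ {x}) ≠ ∅ for every such U.
  x = α: opens ∋ x are {α, δ, ε}, {α, β, δ, ε}, {α, β, γ, δ, ε}; each meets A ∖ {α}, so x IS a limit point.
  x = β: opens ∋ x are {α, β, δ, ε}, {α, β, γ, δ, ε}; each meets A ∖ {β}, so x IS a limit point.
  x = γ: opens ∋ x are {α, β, γ, δ, ε}; each meets A ∖ {γ}, so x IS a limit point.
  x = δ: opens ∋ x are {α, δ, ε}, {α, β, δ, ε}, {α, β, γ, δ, ε}; each meets A ∖ {δ}, so x IS a limit point.
  x = ε: opens ∋ x are {α, δ, ε}, {α, β, δ, ε}, {α, β, γ, δ, ε}; each meets A ∖ {ε}, so x IS a limit point.
Collecting: A' = {α, β, γ, δ, ε}.


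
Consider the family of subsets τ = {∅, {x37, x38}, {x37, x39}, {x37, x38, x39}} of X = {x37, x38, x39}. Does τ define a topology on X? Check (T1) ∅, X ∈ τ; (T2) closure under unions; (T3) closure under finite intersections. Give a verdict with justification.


τ is NOT a topology on X.

Axiom (T1): ∅ ∈ τ? Yes; X ∈ τ? Yes.
Axiom (T2/T3): check pairwise unions and intersections of members of τ.
Counterexample for (T3): {x37, x38} ∩ {x37, x39} = {x37} ∉ τ. Therefore τ is NOT a topology.


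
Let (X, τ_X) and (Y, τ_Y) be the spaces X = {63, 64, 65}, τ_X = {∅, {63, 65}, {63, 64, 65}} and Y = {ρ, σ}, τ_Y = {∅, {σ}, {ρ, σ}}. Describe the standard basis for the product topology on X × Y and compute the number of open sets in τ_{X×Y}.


Basis B = {∅ × ∅, {63, 65} × {σ}, {63, 64, 65} × {σ}, {63, 65} × {ρ, σ}, {63, 64, 65} × {ρ, σ}}; |τ_{X×Y}| = 6.

Enumerate products U × V with U ∈ τ_X, V ∈ τ_Y (deduplicated):
  ∅ × ∅ = {} (∅)
  {63, 65} × {σ} = {(63,σ), (65,σ)}
  {63, 64, 65} × {σ} = {(63,σ), (64,σ), (65,σ)}
  {63, 65} × {ρ, σ} = {(63,ρ), (63,σ), (65,ρ), (65,σ)}
  {63, 64, 65} × {ρ, σ} = {(63,ρ), (63,σ), (64,ρ), (64,σ), (65,ρ), (65,σ)}
These 5 distinct sets form the basis B.
Close under arbitrary unions to get τ_{X×Y}; counting gives |τ_{X×Y}| = 6.


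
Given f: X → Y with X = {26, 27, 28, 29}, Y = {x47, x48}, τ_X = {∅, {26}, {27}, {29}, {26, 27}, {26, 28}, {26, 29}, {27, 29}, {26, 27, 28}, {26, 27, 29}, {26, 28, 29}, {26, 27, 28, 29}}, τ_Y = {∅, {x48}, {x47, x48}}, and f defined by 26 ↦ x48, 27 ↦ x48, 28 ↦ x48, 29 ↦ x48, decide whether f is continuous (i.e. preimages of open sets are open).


f IS continuous.

Compute f^{-1}(U) for each U ∈ τ_Y:
  U = ∅: f^{-1}(U) = ∅ ∈ τ_X ✓.
  U = {x48}: f^{-1}(U) = {26, 27, 28, 29} ∈ τ_X ✓.
  U = {x47, x48}: f^{-1}(U) = {26, 27, 28, 29} ∈ τ_X ✓.
Every preimage lies in τ_X, so f IS continuous.


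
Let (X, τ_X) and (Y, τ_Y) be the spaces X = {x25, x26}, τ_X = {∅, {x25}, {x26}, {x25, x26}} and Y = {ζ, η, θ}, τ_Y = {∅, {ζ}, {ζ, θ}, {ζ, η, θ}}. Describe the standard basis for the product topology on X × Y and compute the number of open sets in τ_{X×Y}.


Basis B = {∅ × ∅, {x25} × {ζ}, {x26} × {ζ}, {x25} × {ζ, θ}, {x25, x26} × {ζ}, {x26} × {ζ, θ}, {x25} × {ζ, η, θ}, {x26} × {ζ, η, θ}, {x25, x26} × {ζ, θ}, {x25, x26} × {ζ, η, θ}}; |τ_{X×Y}| = 16.

Enumerate products U × V with U ∈ τ_X, V ∈ τ_Y (deduplicated):
  ∅ × ∅ = {} (∅)
  {x25} × {ζ} = {(x25,ζ)}
  {x26} × {ζ} = {(x26,ζ)}
  {x25} × {ζ, θ} = {(x25,ζ), (x25,θ)}
  {x25, x26} × {ζ} = {(x25,ζ), (x26,ζ)}
  {x26} × {ζ, θ} = {(x26,ζ), (x26,θ)}
  {x25} × {ζ, η, θ} = {(x25,ζ), (x25,η), (x25,θ)}
  {x26} × {ζ, η, θ} = {(x26,ζ), (x26,η), (x26,θ)}
  {x25, x26} × {ζ, θ} = {(x25,ζ), (x25,θ), (x26,ζ), (x26,θ)}
  {x25, x26} × {ζ, η, θ} = {(x25,ζ), (x25,η), (x25,θ), (x26,ζ), (x26,η), (x26,θ)}
These 10 distinct sets form the basis B.
Close under arbitrary unions to get τ_{X×Y}; counting gives |τ_{X×Y}| = 16.


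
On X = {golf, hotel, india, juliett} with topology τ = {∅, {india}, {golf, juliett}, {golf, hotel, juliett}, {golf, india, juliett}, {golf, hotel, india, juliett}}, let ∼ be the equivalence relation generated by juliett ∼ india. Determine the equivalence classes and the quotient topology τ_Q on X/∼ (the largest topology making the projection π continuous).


X/∼ = {[golf], [hotel], [india=juliett]}; |τ_Q| = 3.

Equivalence classes: [golf], [hotel], [india=juliett].
Quotient map π: X → X/∼ sends golf ↦ [golf], hotel ↦ [hotel], india ↦ [india=juliett], juliett ↦ [india=juliett].
For each subset V ⊆ X/∼, compute π^{-1}(V) ⊆ X and check whether π^{-1}(V) ∈ τ. V is open in τ_Q iff π^{-1}(V) ∈ τ.
  V = {}: π^{-1}(V) = ∅ ∈ τ ✓.
  V = {[golf]}: π^{-1}(V) = {golf} ∉ τ ✗.
  V = {[hotel]}: π^{-1}(V) = {hotel} ∉ τ ✗.
  V = {[golf], [hotel]}: π^{-1}(V) = {golf, hotel} ∉ τ ✗.
  V = {[india=juliett]}: π^{-1}(V) = {india, juliett} ∉ τ ✗.
  V = {[golf], [india=juliett]}: π^{-1}(V) = {golf, india, juliett} ∈ τ ✓.
  V = {[hotel], [india=juliett]}: π^{-1}(V) = {hotel, india, juliett} ∉ τ ✗.
  V = {[golf], [hotel], [india=juliett]}: π^{-1}(V) = {golf, hotel, india, juliett} ∈ τ ✓.
Open sets in the quotient: τ_Q = {{}, {[golf], [india=juliett]}, {[golf], [hotel], [india=juliett]}} (3 elements).


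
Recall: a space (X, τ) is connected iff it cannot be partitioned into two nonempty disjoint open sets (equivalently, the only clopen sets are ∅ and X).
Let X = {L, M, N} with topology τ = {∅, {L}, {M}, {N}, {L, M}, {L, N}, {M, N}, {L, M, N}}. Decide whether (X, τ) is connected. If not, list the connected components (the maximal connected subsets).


(X, τ) is disconnected; components = [{L}, {M}, {N}].

Find clopen sets (U ∈ τ with X ∖ U ∈ τ):
  U = ∅, X ∖ U = {L, M, N} — both open, so U is clopen.
  U = {L}, X ∖ U = {M, N} — both open, so U is clopen.
  U = {M}, X ∖ U = {L, N} — both open, so U is clopen.
  U = {N}, X ∖ U = {L, M} — both open, so U is clopen.
  U = {L, M}, X ∖ U = {N} — both open, so U is clopen.
  U = {L, N}, X ∖ U = {M} — both open, so U is clopen.
  U = {M, N}, X ∖ U = {L} — both open, so U is clopen.
  U = {L, M, N}, X ∖ U = ∅ — both open, so U is clopen.
Nontrivial clopen(s) exist: e.g. {L, N}. So (X, τ) is disconnected.
Compute connected components by grouping points that agree on all clopens:
  component: {L}
  component: {M}
  component: {N}


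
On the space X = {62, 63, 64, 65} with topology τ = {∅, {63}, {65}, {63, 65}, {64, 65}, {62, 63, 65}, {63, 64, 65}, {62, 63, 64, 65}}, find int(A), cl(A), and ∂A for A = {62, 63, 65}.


int(A) = {62, 63, 65}, cl(A) = {62, 63, 64, 65}, ∂A = {64}.

Closed sets in (X, τ) are complements of opens:
  closed(X, τ) = {∅, {62}, {64}, {62, 63}, {62, 64}, {62, 63, 64}, {62, 64, 65}, {62, 63, 64, 65}}.
int(A) = ⋃ {U ∈ τ : U ⊆ A}. Opens contained in A: ∅, {63}, {65}, {63, 65}, {62, 63, 65}.
Taking the union of these: int(A) = {62, 63, 65}.
cl(A) = ⋂ {C closed : A ⊆ C}. Closed sets containing A: {62, 63, 64, 65}.
Intersecting these: cl(A) = {62, 63, 64, 65}.
∂A = cl(A) ∖ int(A) = {62, 63, 64, 65} ∖ {62, 63, 65} = {64}.


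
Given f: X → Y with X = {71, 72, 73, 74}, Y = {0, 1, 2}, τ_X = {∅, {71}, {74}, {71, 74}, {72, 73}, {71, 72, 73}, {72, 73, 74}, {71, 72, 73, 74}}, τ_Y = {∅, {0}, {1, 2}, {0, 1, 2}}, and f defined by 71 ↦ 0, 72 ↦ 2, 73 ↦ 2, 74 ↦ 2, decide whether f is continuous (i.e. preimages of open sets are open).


f IS continuous.

Compute f^{-1}(U) for each U ∈ τ_Y:
  U = ∅: f^{-1}(U) = ∅ ∈ τ_X ✓.
  U = {0}: f^{-1}(U) = {71} ∈ τ_X ✓.
  U = {1, 2}: f^{-1}(U) = {72, 73, 74} ∈ τ_X ✓.
  U = {0, 1, 2}: f^{-1}(U) = {71, 72, 73, 74} ∈ τ_X ✓.
Every preimage lies in τ_X, so f IS continuous.


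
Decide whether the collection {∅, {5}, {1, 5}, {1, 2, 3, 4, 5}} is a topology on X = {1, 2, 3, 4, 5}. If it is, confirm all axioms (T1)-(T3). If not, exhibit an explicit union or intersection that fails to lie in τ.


τ IS a topology on X.

Axiom (T1): ∅ ∈ τ? Yes; X ∈ τ? Yes.
Axiom (T2/T3): check pairwise unions and intersections of members of τ.
All pairwise intersections and unions checked — each lies in τ. Therefore τ satisfies (T1), (T2), (T3): it IS a topology on X.


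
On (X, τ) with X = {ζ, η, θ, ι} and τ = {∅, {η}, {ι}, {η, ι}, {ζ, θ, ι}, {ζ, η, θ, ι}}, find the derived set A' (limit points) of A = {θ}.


A' = {ζ}

For each x ∈ X, list the open sets U ∈ τ with x ∈ U, then check whether U ∩ (A ∖ {x}) ≠ ∅ for every such U.
  x = ζ: opens ∋ x are {ζ, θ, ι}, {ζ, η, θ, ι}; each meets A ∖ {ζ}, so x IS a limit point.
  x = η: open {η} ∋ x has {η} ∩ (A ∖ {η}) = ∅, so x is NOT a limit point.
  x = θ: open {ζ, θ, ι} ∋ x has {ζ, θ, ι} ∩ (A ∖ {θ}) = ∅, so x is NOT a limit point.
  x = ι: open {ι} ∋ x has {ι} ∩ (A ∖ {ι}) = ∅, so x is NOT a limit point.
Collecting: A' = {ζ}.


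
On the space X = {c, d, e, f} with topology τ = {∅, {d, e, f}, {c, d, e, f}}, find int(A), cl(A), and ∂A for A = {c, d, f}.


int(A) = ∅, cl(A) = {c, d, e, f}, ∂A = {c, d, e, f}.

Closed sets in (X, τ) are complements of opens:
  closed(X, τ) = {∅, {c}, {c, d, e, f}}.
int(A) = ⋃ {U ∈ τ : U ⊆ A}. Opens contained in A: ∅.
Taking the union of these: int(A) = ∅.
cl(A) = ⋂ {C closed : A ⊆ C}. Closed sets containing A: {c, d, e, f}.
Intersecting these: cl(A) = {c, d, e, f}.
∂A = cl(A) ∖ int(A) = {c, d, e, f} ∖ ∅ = {c, d, e, f}.


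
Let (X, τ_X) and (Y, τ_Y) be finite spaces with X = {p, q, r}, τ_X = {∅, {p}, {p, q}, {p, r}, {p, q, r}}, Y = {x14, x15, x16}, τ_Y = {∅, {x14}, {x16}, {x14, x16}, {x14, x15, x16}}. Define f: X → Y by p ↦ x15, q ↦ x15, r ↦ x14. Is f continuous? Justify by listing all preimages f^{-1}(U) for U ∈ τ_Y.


f is NOT continuous.

Compute f^{-1}(U) for each U ∈ τ_Y:
  U = ∅: f^{-1}(U) = ∅ ∈ τ_X ✓.
  U = {x14}: f^{-1}(U) = {r} ∉ τ_X ✗.
  U = {x16}: f^{-1}(U) = ∅ ∈ τ_X ✓.
  U = {x14, x16}: f^{-1}(U) = {r} ∉ τ_X ✗.
  U = {x14, x15, x16}: f^{-1}(U) = {p, q, r} ∈ τ_X ✓.
Found U = {x14} with f^{-1}(U) = {r} not in τ_X. Therefore f is NOT continuous.


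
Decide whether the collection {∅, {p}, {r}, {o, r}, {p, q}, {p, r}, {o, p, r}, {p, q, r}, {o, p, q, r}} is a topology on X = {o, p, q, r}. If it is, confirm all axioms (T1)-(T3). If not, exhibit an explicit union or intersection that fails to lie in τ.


τ IS a topology on X.

Axiom (T1): ∅ ∈ τ? Yes; X ∈ τ? Yes.
Axiom (T2/T3): check pairwise unions and intersections of members of τ.
All pairwise intersections and unions checked — each lies in τ. Therefore τ satisfies (T1), (T2), (T3): it IS a topology on X.


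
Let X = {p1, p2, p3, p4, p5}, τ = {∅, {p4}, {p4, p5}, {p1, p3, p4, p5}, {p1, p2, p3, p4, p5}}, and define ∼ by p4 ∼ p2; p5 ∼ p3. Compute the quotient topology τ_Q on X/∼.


X/∼ = {[p1], [p2=p4], [p3=p5]}; |τ_Q| = 2.

Equivalence classes: [p1], [p2=p4], [p3=p5].
Quotient map π: X → X/∼ sends p1 ↦ [p1], p2 ↦ [p2=p4], p3 ↦ [p3=p5], p4 ↦ [p2=p4], p5 ↦ [p3=p5].
For each subset V ⊆ X/∼, compute π^{-1}(V) ⊆ X and check whether π^{-1}(V) ∈ τ. V is open in τ_Q iff π^{-1}(V) ∈ τ.
  V = {}: π^{-1}(V) = ∅ ∈ τ ✓.
  V = {[p1]}: π^{-1}(V) = {p1} ∉ τ ✗.
  V = {[p2=p4]}: π^{-1}(V) = {p2, p4} ∉ τ ✗.
  V = {[p1], [p2=p4]}: π^{-1}(V) = {p1, p2, p4} ∉ τ ✗.
  V = {[p3=p5]}: π^{-1}(V) = {p3, p5} ∉ τ ✗.
  V = {[p1], [p3=p5]}: π^{-1}(V) = {p1, p3, p5} ∉ τ ✗.
  V = {[p2=p4], [p3=p5]}: π^{-1}(V) = {p2, p3, p4, p5} ∉ τ ✗.
  V = {[p1], [p2=p4], [p3=p5]}: π^{-1}(V) = {p1, p2, p3, p4, p5} ∈ τ ✓.
Open sets in the quotient: τ_Q = {{}, {[p1], [p2=p4], [p3=p5]}} (2 elements).


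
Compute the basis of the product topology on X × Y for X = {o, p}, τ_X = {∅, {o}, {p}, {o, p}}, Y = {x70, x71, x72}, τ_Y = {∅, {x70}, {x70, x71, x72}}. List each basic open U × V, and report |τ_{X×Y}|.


Basis B = {∅ × ∅, {o} × {x70}, {p} × {x70}, {o, p} × {x70}, {o} × {x70, x71, x72}, {p} × {x70, x71, x72}, {o, p} × {x70, x71, x72}}; |τ_{X×Y}| = 9.

Enumerate products U × V with U ∈ τ_X, V ∈ τ_Y (deduplicated):
  ∅ × ∅ = {} (∅)
  {o} × {x70} = {(o,x70)}
  {p} × {x70} = {(p,x70)}
  {o, p} × {x70} = {(o,x70), (p,x70)}
  {o} × {x70, x71, x72} = {(o,x70), (o,x71), (o,x72)}
  {p} × {x70, x71, x72} = {(p,x70), (p,x71), (p,x72)}
  {o, p} × {x70, x71, x72} = {(o,x70), (o,x71), (o,x72), (p,x70), (p,x71), (p,x72)}
These 7 distinct sets form the basis B.
Close under arbitrary unions to get τ_{X×Y}; counting gives |τ_{X×Y}| = 9.


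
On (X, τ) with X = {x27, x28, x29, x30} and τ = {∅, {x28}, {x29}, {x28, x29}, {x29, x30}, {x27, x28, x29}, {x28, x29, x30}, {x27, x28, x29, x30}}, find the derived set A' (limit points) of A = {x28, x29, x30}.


A' = {x27, x30}

For each x ∈ X, list the open sets U ∈ τ with x ∈ U, then check whether U ∩ (A ∖ {x}) ≠ ∅ for every such U.
  x = x27: opens ∋ x are {x27, x28, x29}, {x27, x28, x29, x30}; each meets A ∖ {x27}, so x IS a limit point.
  x = x28: open {x28} ∋ x has {x28} ∩ (A ∖ {x28}) = ∅, so x is NOT a limit point.
  x = x29: open {x29} ∋ x has {x29} ∩ (A ∖ {x29}) = ∅, so x is NOT a limit point.
  x = x30: opens ∋ x are {x29, x30}, {x28, x29, x30}, {x27, x28, x29, x30}; each meets A ∖ {x30}, so x IS a limit point.
Collecting: A' = {x27, x30}.


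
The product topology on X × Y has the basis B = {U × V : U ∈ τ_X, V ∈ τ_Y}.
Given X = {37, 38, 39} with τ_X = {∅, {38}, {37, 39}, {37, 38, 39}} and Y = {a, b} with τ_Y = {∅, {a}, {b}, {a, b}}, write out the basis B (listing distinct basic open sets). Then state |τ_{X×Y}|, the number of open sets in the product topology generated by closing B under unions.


Basis B = {∅ × ∅, {38} × {a}, {38} × {b}, {37, 39} × {a}, {37, 39} × {b}, {38} × {a, b}, {37, 38, 39} × {a}, {37, 38, 39} × {b}, {37, 39} × {a, b}, {37, 38, 39} × {a, b}}; |τ_{X×Y}| = 16.

Enumerate products U × V with U ∈ τ_X, V ∈ τ_Y (deduplicated):
  ∅ × ∅ = {} (∅)
  {38} × {a} = {(38,a)}
  {38} × {b} = {(38,b)}
  {37, 39} × {a} = {(37,a), (39,a)}
  {37, 39} × {b} = {(37,b), (39,b)}
  {38} × {a, b} = {(38,a), (38,b)}
  {37, 38, 39} × {a} = {(37,a), (38,a), (39,a)}
  {37, 38, 39} × {b} = {(37,b), (38,b), (39,b)}
  {37, 39} × {a, b} = {(37,a), (37,b), (39,a), (39,b)}
  {37, 38, 39} × {a, b} = {(37,a), (37,b), (38,a), (38,b), (39,a), (39,b)}
These 10 distinct sets form the basis B.
Close under arbitrary unions to get τ_{X×Y}; counting gives |τ_{X×Y}| = 16.


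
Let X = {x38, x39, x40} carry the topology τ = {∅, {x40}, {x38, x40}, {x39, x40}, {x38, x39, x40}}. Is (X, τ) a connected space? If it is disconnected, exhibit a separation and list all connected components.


(X, τ) is connected.

Find clopen sets (U ∈ τ with X ∖ U ∈ τ):
  U = ∅, X ∖ U = {x38, x39, x40} — both open, so U is clopen.
  U = {x38, x39, x40}, X ∖ U = ∅ — both open, so U is clopen.
Only trivial clopens (∅ and X) exist, so (X, τ) is connected.
Compute connected components by grouping points that agree on all clopens:
  component: {x38, x39, x40}


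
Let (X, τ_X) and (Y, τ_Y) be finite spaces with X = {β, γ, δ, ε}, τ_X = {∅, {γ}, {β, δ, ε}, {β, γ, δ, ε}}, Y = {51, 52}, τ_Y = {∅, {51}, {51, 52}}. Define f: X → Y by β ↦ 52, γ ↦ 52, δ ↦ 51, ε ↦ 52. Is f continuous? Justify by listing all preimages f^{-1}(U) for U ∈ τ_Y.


f is NOT continuous.

Compute f^{-1}(U) for each U ∈ τ_Y:
  U = ∅: f^{-1}(U) = ∅ ∈ τ_X ✓.
  U = {51}: f^{-1}(U) = {δ} ∉ τ_X ✗.
  U = {51, 52}: f^{-1}(U) = {β, γ, δ, ε} ∈ τ_X ✓.
Found U = {51} with f^{-1}(U) = {δ} not in τ_X. Therefore f is NOT continuous.


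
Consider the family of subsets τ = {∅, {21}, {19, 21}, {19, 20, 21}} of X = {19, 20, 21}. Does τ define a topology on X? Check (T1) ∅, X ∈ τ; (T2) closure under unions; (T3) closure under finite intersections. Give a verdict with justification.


τ IS a topology on X.

Axiom (T1): ∅ ∈ τ? Yes; X ∈ τ? Yes.
Axiom (T2/T3): check pairwise unions and intersections of members of τ.
All pairwise intersections and unions checked — each lies in τ. Therefore τ satisfies (T1), (T2), (T3): it IS a topology on X.


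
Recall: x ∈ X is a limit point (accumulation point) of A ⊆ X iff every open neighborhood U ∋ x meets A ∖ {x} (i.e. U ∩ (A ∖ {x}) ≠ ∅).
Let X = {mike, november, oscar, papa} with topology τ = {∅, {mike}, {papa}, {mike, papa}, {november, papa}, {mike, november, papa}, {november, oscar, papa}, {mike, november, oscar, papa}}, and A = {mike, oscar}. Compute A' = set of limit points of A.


A' = ∅

For each x ∈ X, list the open sets U ∈ τ with x ∈ U, then check whether U ∩ (A ∖ {x}) ≠ ∅ for every such U.
  x = mike: open {mike} ∋ x has {mike} ∩ (A ∖ {mike}) = ∅, so x is NOT a limit point.
  x = november: open {november, papa} ∋ x has {november, papa} ∩ (A ∖ {november}) = ∅, so x is NOT a limit point.
  x = oscar: open {november, oscar, papa} ∋ x has {november, oscar, papa} ∩ (A ∖ {oscar}) = ∅, so x is NOT a limit point.
  x = papa: open {papa} ∋ x has {papa} ∩ (A ∖ {papa}) = ∅, so x is NOT a limit point.
Collecting: A' = ∅.


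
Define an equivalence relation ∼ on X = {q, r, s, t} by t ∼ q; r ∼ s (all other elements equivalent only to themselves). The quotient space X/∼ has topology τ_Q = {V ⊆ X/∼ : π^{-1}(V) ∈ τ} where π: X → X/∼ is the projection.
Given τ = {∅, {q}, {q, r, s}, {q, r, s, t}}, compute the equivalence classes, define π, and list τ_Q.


X/∼ = {[q=t], [r=s]}; |τ_Q| = 2.

Equivalence classes: [q=t], [r=s].
Quotient map π: X → X/∼ sends q ↦ [q=t], r ↦ [r=s], s ↦ [r=s], t ↦ [q=t].
For each subset V ⊆ X/∼, compute π^{-1}(V) ⊆ X and check whether π^{-1}(V) ∈ τ. V is open in τ_Q iff π^{-1}(V) ∈ τ.
  V = {}: π^{-1}(V) = ∅ ∈ τ ✓.
  V = {[q=t]}: π^{-1}(V) = {q, t} ∉ τ ✗.
  V = {[r=s]}: π^{-1}(V) = {r, s} ∉ τ ✗.
  V = {[q=t], [r=s]}: π^{-1}(V) = {q, r, s, t} ∈ τ ✓.
Open sets in the quotient: τ_Q = {{}, {[q=t], [r=s]}} (2 elements).


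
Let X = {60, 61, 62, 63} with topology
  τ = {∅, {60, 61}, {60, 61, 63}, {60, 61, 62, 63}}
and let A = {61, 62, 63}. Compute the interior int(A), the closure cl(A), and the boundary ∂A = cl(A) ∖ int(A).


int(A) = ∅, cl(A) = {60, 61, 62, 63}, ∂A = {60, 61, 62, 63}.

Closed sets in (X, τ) are complements of opens:
  closed(X, τ) = {∅, {62}, {62, 63}, {60, 61, 62, 63}}.
int(A) = ⋃ {U ∈ τ : U ⊆ A}. Opens contained in A: ∅.
Taking the union of these: int(A) = ∅.
cl(A) = ⋂ {C closed : A ⊆ C}. Closed sets containing A: {60, 61, 62, 63}.
Intersecting these: cl(A) = {60, 61, 62, 63}.
∂A = cl(A) ∖ int(A) = {60, 61, 62, 63} ∖ ∅ = {60, 61, 62, 63}.


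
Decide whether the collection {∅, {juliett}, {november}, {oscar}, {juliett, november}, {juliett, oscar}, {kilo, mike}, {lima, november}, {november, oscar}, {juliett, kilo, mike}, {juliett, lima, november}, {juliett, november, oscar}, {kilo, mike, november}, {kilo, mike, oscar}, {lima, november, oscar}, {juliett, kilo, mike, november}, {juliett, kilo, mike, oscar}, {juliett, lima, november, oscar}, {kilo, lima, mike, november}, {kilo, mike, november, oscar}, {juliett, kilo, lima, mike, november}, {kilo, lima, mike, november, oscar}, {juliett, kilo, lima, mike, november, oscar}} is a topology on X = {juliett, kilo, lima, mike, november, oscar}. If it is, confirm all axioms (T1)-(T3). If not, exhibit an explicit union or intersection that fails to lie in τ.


τ is NOT a topology on X.

Axiom (T1): ∅ ∈ τ? Yes; X ∈ τ? Yes.
Axiom (T2/T3): check pairwise unions and intersections of members of τ.
Counterexample for (T2): {juliett} ∪ {kilo, mike, november, oscar} = {juliett, kilo, mike, november, oscar} ∉ τ. Therefore τ is NOT a topology.
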